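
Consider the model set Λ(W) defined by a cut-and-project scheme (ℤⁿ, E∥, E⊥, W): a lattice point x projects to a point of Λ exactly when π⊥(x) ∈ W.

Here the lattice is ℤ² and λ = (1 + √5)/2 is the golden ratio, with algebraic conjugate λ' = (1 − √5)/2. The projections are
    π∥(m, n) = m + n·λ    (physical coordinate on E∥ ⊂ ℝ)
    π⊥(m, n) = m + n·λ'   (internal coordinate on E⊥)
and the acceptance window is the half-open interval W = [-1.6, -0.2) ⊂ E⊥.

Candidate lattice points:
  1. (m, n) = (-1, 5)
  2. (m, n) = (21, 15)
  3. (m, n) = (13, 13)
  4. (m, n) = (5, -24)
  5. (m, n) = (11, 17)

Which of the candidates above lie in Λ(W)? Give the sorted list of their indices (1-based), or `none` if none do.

λ' = (1−√5)/2 ≈ -0.618034.
[1] lift (-1,5): star map gives -4.090170; window check -1.6 ≤ -4.090170 < -0.2 is false → out
[2] lift (21,15): star map gives 11.729490; window check -1.6 ≤ 11.729490 < -0.2 is false → out
[3] lift (13,13): star map gives 4.965558; window check -1.6 ≤ 4.965558 < -0.2 is false → out
[4] lift (5,-24): star map gives 19.832816; window check -1.6 ≤ 19.832816 < -0.2 is false → out
[5] lift (11,17): star map gives 0.493422; window check -1.6 ≤ 0.493422 < -0.2 is false → out

none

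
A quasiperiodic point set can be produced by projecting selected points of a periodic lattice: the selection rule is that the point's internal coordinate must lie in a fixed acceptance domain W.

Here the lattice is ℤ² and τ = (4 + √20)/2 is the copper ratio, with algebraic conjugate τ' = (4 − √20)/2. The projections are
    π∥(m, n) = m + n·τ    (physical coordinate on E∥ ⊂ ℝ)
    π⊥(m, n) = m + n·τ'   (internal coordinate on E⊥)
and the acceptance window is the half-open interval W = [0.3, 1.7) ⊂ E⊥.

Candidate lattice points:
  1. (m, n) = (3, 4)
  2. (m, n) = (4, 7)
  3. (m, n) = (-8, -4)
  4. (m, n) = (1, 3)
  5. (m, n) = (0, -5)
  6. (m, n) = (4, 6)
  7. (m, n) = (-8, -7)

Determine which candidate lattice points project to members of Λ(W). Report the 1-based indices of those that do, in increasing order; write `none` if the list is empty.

τ' = (4−√20)/2 ≈ -0.23607.
[1] lift (3,4): star map gives 2.05573; window check 0.3 ≤ 2.05573 < 1.7 is false → out
[2] lift (4,7): star map gives 2.34752; window check 0.3 ≤ 2.34752 < 1.7 is false → out
[3] lift (-8,-4): star map gives -7.05573; window check 0.3 ≤ -7.05573 < 1.7 is false → out
[4] lift (1,3): star map gives 0.29180; window check 0.3 ≤ 0.29180 < 1.7 is false → out
[5] lift (0,-5): star map gives 1.18034; window check 0.3 ≤ 1.18034 < 1.7 is true → IN Λ
[6] lift (4,6): star map gives 2.58359; window check 0.3 ≤ 2.58359 < 1.7 is false → out
[7] lift (-8,-7): star map gives -6.34752; window check 0.3 ≤ -6.34752 < 1.7 is false → out

5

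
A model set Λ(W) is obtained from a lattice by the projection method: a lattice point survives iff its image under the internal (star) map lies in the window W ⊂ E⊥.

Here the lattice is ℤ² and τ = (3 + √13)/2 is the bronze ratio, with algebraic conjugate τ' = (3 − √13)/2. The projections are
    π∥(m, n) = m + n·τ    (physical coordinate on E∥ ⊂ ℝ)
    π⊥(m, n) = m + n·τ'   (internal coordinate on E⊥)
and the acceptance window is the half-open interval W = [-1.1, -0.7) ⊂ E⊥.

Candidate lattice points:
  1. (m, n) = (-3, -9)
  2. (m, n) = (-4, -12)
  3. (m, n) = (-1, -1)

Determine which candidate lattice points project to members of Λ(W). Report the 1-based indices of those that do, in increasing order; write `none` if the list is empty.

Compute τ' = (3−√13)/2 = -0.3028, so π⊥(m,n) = m -0.3028·n.
[1] lift (-3,-9): star map gives -0.2750; window check -1.1 ≤ -0.2750 < -0.7 is false → out
[2] lift (-4,-12): star map gives -0.3667; window check -1.1 ≤ -0.3667 < -0.7 is false → out
[3] lift (-1,-1): star map gives -0.6972; window check -1.1 ≤ -0.6972 < -0.7 is false → out

none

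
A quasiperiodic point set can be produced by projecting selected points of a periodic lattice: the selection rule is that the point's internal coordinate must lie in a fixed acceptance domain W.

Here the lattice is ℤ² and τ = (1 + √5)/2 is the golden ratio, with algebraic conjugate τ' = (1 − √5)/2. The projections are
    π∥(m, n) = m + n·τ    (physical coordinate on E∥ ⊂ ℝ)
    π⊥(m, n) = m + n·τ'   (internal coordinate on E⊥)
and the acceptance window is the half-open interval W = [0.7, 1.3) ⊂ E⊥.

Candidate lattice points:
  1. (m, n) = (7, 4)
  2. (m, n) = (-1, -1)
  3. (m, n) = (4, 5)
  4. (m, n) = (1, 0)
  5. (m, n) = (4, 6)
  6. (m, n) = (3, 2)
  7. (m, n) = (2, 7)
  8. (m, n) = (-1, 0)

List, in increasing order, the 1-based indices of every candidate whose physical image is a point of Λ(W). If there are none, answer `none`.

3, 4

Compute τ' = (1−√5)/2 = -0.6180, so π⊥(m,n) = m -0.6180·n.
#1 (7,4): internal coord 7 + (4)·τ' = +4.5279; +4.5279 ∉ [0.7, 1.3) → out
#2 (-1,-1): internal coord -1 + (-1)·τ' = -0.3820; -0.3820 ∉ [0.7, 1.3) → out
#3 (4,5): internal coord 4 + (5)·τ' = +0.9098; +0.9098 ∈ [0.7, 1.3) → IN Λ
#4 (1,0): internal coord 1 + (0)·τ' = +1.0000; +1.0000 ∈ [0.7, 1.3) → IN Λ
#5 (4,6): internal coord 4 + (6)·τ' = +0.2918; +0.2918 ∉ [0.7, 1.3) → out
#6 (3,2): internal coord 3 + (2)·τ' = +1.7639; +1.7639 ∉ [0.7, 1.3) → out
#7 (2,7): internal coord 2 + (7)·τ' = -2.3262; -2.3262 ∉ [0.7, 1.3) → out
#8 (-1,0): internal coord -1 + (0)·τ' = -1.0000; -1.0000 ∉ [0.7, 1.3) → out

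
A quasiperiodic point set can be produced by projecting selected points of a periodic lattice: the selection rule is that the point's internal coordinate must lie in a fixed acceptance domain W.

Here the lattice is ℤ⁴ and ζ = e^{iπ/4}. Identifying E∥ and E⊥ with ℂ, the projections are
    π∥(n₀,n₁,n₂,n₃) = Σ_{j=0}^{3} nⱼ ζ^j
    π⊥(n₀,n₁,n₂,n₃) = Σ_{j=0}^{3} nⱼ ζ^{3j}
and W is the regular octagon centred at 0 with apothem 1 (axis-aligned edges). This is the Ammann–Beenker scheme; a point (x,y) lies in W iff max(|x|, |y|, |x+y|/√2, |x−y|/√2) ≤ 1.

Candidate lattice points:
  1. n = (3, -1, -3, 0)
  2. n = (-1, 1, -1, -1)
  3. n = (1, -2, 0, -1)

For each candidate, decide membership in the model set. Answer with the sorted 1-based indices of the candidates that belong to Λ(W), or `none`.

With ζ = e^{iπ/4} the internal vectors are ζ^0,ζ^3,ζ^6,ζ^9.
#1 (3, -1, -3, 0): internal (3.707107, 2.292893); octagon support 4.242641 vs apothem 1 → ∉ W
#2 (-1, 1, -1, -1): internal (-2.414214, 1.000000); octagon support 2.414214 vs apothem 1 → ∉ W
#3 (1, -2, 0, -1): internal (1.707107, -2.121320); octagon support 2.707107 vs apothem 1 → ∉ W

none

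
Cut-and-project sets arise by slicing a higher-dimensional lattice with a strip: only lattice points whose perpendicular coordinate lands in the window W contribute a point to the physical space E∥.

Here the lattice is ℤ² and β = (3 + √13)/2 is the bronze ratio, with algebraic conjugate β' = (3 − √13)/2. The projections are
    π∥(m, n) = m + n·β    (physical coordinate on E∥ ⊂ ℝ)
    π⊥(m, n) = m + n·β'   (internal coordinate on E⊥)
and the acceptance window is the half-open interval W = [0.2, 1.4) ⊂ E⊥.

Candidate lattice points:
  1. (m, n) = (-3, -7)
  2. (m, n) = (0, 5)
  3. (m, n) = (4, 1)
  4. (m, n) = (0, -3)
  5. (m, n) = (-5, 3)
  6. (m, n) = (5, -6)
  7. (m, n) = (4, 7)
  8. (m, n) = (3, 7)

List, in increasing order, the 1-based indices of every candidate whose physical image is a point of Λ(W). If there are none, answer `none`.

Compute β' = (3−√13)/2 = -0.30278, so π⊥(m,n) = m -0.30278·n.
[1] lift (-3,-7): star map gives -0.88057; window check 0.2 ≤ -0.88057 < 1.4 is false → out
[2] lift (0,5): star map gives -1.51388; window check 0.2 ≤ -1.51388 < 1.4 is false → out
[3] lift (4,1): star map gives 3.69722; window check 0.2 ≤ 3.69722 < 1.4 is false → out
[4] lift (0,-3): star map gives 0.90833; window check 0.2 ≤ 0.90833 < 1.4 is true → IN Λ
[5] lift (-5,3): star map gives -5.90833; window check 0.2 ≤ -5.90833 < 1.4 is false → out
[6] lift (5,-6): star map gives 6.81665; window check 0.2 ≤ 6.81665 < 1.4 is false → out
[7] lift (4,7): star map gives 1.88057; window check 0.2 ≤ 1.88057 < 1.4 is false → out
[8] lift (3,7): star map gives 0.88057; window check 0.2 ≤ 0.88057 < 1.4 is true → IN Λ

4, 8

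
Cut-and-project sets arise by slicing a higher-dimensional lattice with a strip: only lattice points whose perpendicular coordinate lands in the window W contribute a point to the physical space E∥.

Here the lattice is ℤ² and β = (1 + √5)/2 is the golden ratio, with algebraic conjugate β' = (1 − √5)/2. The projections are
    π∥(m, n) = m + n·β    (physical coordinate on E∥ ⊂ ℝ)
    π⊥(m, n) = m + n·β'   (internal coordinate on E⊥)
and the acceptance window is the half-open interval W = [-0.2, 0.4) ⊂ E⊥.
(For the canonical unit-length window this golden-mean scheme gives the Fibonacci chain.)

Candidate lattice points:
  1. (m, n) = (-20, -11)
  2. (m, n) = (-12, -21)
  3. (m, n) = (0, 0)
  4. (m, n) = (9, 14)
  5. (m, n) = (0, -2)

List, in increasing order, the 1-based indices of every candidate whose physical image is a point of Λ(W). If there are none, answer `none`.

3, 4

β' = (1−√5)/2 ≈ -0.61803.
#1 (-20,-11): internal coord -20 + (-11)·β' = -13.20163; -13.20163 ∉ [-0.2, 0.4) → out
#2 (-12,-21): internal coord -12 + (-21)·β' = +0.97871; +0.97871 ∉ [-0.2, 0.4) → out
#3 (0,0): internal coord 0 + (0)·β' = +0.00000; +0.00000 ∈ [-0.2, 0.4) → IN Λ
#4 (9,14): internal coord 9 + (14)·β' = +0.34752; +0.34752 ∈ [-0.2, 0.4) → IN Λ
#5 (0,-2): internal coord 0 + (-2)·β' = +1.23607; +1.23607 ∉ [-0.2, 0.4) → out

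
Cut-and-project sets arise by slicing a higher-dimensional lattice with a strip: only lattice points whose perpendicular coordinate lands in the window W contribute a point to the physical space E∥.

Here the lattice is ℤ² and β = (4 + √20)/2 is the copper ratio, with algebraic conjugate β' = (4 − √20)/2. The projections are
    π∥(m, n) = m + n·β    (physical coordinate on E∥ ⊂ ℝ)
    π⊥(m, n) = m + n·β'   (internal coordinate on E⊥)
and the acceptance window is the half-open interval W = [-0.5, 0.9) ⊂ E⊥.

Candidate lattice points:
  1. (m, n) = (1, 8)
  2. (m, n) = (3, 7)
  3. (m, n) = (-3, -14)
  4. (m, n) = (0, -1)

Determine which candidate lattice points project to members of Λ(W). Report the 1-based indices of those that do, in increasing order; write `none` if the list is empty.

3, 4

Numerically β ≈ 4.236068 and β' = −1/β ≈ -0.236068.
candidate 1: (m,n)=(1,8) → π∥ = 1+8·β ≈ 34.888544, π⊥ = 1+8·β' ≈ -0.888544 ∉ [-0.5, 0.9) ⇒ out
candidate 2: (m,n)=(3,7) → π∥ = 3+7·β ≈ 32.652476, π⊥ = 3+7·β' ≈ 1.347524 ∉ [-0.5, 0.9) ⇒ out
candidate 3: (m,n)=(-3,-14) → π∥ = -3-14·β ≈ -62.304952, π⊥ = -3-14·β' ≈ 0.304952 ∈ [-0.5, 0.9) ⇒ IN Λ
candidate 4: (m,n)=(0,-1) → π∥ = 0-1·β ≈ -4.236068, π⊥ = 0-1·β' ≈ 0.236068 ∈ [-0.5, 0.9) ⇒ IN Λ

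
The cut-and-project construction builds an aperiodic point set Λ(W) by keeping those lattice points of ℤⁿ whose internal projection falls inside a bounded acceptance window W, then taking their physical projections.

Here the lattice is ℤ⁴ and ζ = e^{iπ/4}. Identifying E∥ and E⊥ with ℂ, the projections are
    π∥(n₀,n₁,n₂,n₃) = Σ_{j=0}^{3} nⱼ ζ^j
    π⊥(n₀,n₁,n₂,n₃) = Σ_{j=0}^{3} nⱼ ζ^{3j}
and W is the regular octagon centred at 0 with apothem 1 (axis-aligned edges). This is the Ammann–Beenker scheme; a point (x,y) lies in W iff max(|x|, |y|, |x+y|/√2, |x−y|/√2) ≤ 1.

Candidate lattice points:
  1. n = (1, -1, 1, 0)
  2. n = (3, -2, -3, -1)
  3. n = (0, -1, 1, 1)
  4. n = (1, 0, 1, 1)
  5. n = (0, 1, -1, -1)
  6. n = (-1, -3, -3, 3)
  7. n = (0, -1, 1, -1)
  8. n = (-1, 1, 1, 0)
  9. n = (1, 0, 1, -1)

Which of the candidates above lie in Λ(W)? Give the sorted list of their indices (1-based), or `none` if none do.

none

π⊥(n) = n₀ + n₁ζ³ + n₂ζ⁶ + n₃ζ⁹ where ζ = e^{iπ/4}.
#1 (1, -1, 1, 0): internal (1.707107, -1.707107); octagon support 2.414214 vs apothem 1 → ∉ W
#2 (3, -2, -3, -1): internal (3.707107, 0.878680); octagon support 3.707107 vs apothem 1 → ∉ W
#3 (0, -1, 1, 1): internal (1.414214, -1.000000); octagon support 1.707107 vs apothem 1 → ∉ W
#4 (1, 0, 1, 1): internal (1.707107, -0.292893); octagon support 1.707107 vs apothem 1 → ∉ W
#5 (0, 1, -1, -1): internal (-1.414214, 1.000000); octagon support 1.707107 vs apothem 1 → ∉ W
#6 (-1, -3, -3, 3): internal (3.242641, 3.000000); octagon support 4.414214 vs apothem 1 → ∉ W
#7 (0, -1, 1, -1): internal (0.000000, -2.414214); octagon support 2.414214 vs apothem 1 → ∉ W
#8 (-1, 1, 1, 0): internal (-1.707107, -0.292893); octagon support 1.707107 vs apothem 1 → ∉ W
#9 (1, 0, 1, -1): internal (0.292893, -1.707107); octagon support 1.707107 vs apothem 1 → ∉ W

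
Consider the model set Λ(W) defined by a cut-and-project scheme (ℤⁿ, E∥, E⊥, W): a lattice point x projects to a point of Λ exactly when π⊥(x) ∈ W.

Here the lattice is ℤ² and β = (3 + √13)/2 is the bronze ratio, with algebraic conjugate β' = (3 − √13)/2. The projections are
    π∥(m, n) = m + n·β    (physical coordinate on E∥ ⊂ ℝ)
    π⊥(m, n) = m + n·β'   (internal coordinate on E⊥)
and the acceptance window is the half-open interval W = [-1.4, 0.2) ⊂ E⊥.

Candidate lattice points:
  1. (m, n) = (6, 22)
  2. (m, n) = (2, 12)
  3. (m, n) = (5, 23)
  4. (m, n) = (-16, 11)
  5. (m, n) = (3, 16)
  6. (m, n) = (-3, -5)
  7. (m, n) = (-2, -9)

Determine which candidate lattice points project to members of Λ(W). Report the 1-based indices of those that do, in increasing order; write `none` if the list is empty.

1

Numerically β ≈ 3.30278 and β' = −1/β ≈ -0.30278.
[1] lift (6,22): star map gives -0.66106; window check -1.4 ≤ -0.66106 < 0.2 is true → IN Λ
[2] lift (2,12): star map gives -1.63331; window check -1.4 ≤ -1.63331 < 0.2 is false → out
[3] lift (5,23): star map gives -1.96384; window check -1.4 ≤ -1.96384 < 0.2 is false → out
[4] lift (-16,11): star map gives -19.33053; window check -1.4 ≤ -19.33053 < 0.2 is false → out
[5] lift (3,16): star map gives -1.84441; window check -1.4 ≤ -1.84441 < 0.2 is false → out
[6] lift (-3,-5): star map gives -1.48612; window check -1.4 ≤ -1.48612 < 0.2 is false → out
[7] lift (-2,-9): star map gives 0.72498; window check -1.4 ≤ 0.72498 < 0.2 is false → out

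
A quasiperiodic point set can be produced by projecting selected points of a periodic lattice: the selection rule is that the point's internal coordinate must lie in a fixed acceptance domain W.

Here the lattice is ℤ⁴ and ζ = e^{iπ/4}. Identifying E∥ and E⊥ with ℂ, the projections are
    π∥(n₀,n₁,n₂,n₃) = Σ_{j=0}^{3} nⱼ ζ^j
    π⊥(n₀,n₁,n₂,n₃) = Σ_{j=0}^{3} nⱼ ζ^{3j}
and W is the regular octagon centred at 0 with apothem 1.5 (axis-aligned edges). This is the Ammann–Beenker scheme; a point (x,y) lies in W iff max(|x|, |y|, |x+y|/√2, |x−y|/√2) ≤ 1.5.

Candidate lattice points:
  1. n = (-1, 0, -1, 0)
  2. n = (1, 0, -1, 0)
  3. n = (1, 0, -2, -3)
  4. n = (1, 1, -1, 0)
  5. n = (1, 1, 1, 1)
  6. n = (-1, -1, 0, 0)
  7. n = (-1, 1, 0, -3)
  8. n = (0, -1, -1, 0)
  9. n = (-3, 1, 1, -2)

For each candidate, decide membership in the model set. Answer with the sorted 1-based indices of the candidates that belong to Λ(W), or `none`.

With ζ = e^{iπ/4} the internal vectors are ζ^0,ζ^3,ζ^6,ζ^9.
candidate 1: n = (-1, 0, -1, 0) → π⊥ ≈ (-1.000000, +1.000000); max(|x|,|y|,|x±y|/√2) = 1.414214 ≤ 1.5 ⇒ ∈ W
candidate 2: n = (1, 0, -1, 0) → π⊥ ≈ (+1.000000, +1.000000); max(|x|,|y|,|x±y|/√2) = 1.414214 ≤ 1.5 ⇒ ∈ W
candidate 3: n = (1, 0, -2, -3) → π⊥ ≈ (-1.121320, -0.121320); max(|x|,|y|,|x±y|/√2) = 1.121320 ≤ 1.5 ⇒ ∈ W
candidate 4: n = (1, 1, -1, 0) → π⊥ ≈ (+0.292893, +1.707107); max(|x|,|y|,|x±y|/√2) = 1.707107 > 1.5 ⇒ ∉ W
candidate 5: n = (1, 1, 1, 1) → π⊥ ≈ (+1.000000, +0.414214); max(|x|,|y|,|x±y|/√2) = 1.000000 ≤ 1.5 ⇒ ∈ W
candidate 6: n = (-1, -1, 0, 0) → π⊥ ≈ (-0.292893, -0.707107); max(|x|,|y|,|x±y|/√2) = 0.707107 ≤ 1.5 ⇒ ∈ W
candidate 7: n = (-1, 1, 0, -3) → π⊥ ≈ (-3.828427, -1.414214); max(|x|,|y|,|x±y|/√2) = 3.828427 > 1.5 ⇒ ∉ W
candidate 8: n = (0, -1, -1, 0) → π⊥ ≈ (+0.707107, +0.292893); max(|x|,|y|,|x±y|/√2) = 0.707107 ≤ 1.5 ⇒ ∈ W
candidate 9: n = (-3, 1, 1, -2) → π⊥ ≈ (-5.121320, -1.707107); max(|x|,|y|,|x±y|/√2) = 5.121320 > 1.5 ⇒ ∉ W

1, 2, 3, 5, 6, 8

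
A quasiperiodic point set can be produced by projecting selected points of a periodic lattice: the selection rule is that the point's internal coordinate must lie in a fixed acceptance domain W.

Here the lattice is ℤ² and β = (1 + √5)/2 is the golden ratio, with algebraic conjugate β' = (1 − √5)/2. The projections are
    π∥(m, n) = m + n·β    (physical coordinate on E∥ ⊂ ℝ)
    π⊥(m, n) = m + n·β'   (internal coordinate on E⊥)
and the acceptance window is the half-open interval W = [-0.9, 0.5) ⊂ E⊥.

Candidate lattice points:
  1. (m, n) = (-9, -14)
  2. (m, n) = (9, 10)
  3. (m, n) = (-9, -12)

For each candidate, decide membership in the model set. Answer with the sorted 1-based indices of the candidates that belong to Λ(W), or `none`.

1

Compute β' = (1−√5)/2 = -0.61803, so π⊥(m,n) = m -0.61803·n.
candidate 1: (m,n)=(-9,-14) → π∥ = -9-14·β ≈ -31.65248, π⊥ = -9-14·β' ≈ -0.34752 ∈ [-0.9, 0.5) ⇒ IN Λ
candidate 2: (m,n)=(9,10) → π∥ = 9+10·β ≈ 25.18034, π⊥ = 9+10·β' ≈ 2.81966 ∉ [-0.9, 0.5) ⇒ out
candidate 3: (m,n)=(-9,-12) → π∥ = -9-12·β ≈ -28.41641, π⊥ = -9-12·β' ≈ -1.58359 ∉ [-0.9, 0.5) ⇒ out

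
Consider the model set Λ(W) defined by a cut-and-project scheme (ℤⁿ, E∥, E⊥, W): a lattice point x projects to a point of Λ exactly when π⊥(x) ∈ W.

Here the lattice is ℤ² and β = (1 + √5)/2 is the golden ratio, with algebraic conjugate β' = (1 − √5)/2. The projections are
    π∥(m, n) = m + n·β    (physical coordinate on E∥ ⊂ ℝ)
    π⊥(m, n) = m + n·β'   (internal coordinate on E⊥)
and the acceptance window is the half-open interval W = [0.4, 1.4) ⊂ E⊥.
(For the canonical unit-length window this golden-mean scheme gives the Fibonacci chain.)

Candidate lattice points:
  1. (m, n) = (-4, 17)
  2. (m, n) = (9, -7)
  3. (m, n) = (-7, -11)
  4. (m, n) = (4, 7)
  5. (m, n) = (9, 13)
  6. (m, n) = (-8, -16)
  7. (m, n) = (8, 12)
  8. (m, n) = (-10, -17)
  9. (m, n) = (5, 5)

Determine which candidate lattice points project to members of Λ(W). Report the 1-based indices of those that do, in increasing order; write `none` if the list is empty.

5, 7, 8

Numerically β ≈ 1.61803 and β' = −1/β ≈ -0.61803.
[1] lift (-4,17): star map gives -14.50658; window check 0.4 ≤ -14.50658 < 1.4 is false → out
[2] lift (9,-7): star map gives 13.32624; window check 0.4 ≤ 13.32624 < 1.4 is false → out
[3] lift (-7,-11): star map gives -0.20163; window check 0.4 ≤ -0.20163 < 1.4 is false → out
[4] lift (4,7): star map gives -0.32624; window check 0.4 ≤ -0.32624 < 1.4 is false → out
[5] lift (9,13): star map gives 0.96556; window check 0.4 ≤ 0.96556 < 1.4 is true → IN Λ
[6] lift (-8,-16): star map gives 1.88854; window check 0.4 ≤ 1.88854 < 1.4 is false → out
[7] lift (8,12): star map gives 0.58359; window check 0.4 ≤ 0.58359 < 1.4 is true → IN Λ
[8] lift (-10,-17): star map gives 0.50658; window check 0.4 ≤ 0.50658 < 1.4 is true → IN Λ
[9] lift (5,5): star map gives 1.90983; window check 0.4 ≤ 1.90983 < 1.4 is false → out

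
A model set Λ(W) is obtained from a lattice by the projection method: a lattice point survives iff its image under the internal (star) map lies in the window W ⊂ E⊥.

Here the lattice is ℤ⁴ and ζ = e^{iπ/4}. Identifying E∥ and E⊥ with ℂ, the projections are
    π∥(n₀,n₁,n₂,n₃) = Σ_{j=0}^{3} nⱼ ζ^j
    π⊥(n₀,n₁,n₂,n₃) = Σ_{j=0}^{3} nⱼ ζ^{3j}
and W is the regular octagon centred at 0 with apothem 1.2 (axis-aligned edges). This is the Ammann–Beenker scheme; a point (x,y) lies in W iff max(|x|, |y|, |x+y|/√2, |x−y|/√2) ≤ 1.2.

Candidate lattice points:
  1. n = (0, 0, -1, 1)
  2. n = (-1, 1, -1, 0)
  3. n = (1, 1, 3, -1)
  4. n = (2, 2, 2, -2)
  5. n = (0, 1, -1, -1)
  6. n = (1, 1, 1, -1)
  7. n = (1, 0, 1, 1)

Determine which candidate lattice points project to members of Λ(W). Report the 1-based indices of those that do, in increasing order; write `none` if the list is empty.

6

π⊥(n) = n₀ + n₁ζ³ + n₂ζ⁶ + n₃ζ⁹ where ζ = e^{iπ/4}.
candidate 1: n = (0, 0, -1, 1) → π⊥ ≈ (+0.7071, +1.7071); max(|x|,|y|,|x±y|/√2) = 1.7071 > 1.2 ⇒ ∉ W
candidate 2: n = (-1, 1, -1, 0) → π⊥ ≈ (-1.7071, +1.7071); max(|x|,|y|,|x±y|/√2) = 2.4142 > 1.2 ⇒ ∉ W
candidate 3: n = (1, 1, 3, -1) → π⊥ ≈ (-0.4142, -3.0000); max(|x|,|y|,|x±y|/√2) = 3.0000 > 1.2 ⇒ ∉ W
candidate 4: n = (2, 2, 2, -2) → π⊥ ≈ (-0.8284, -2.0000); max(|x|,|y|,|x±y|/√2) = 2.0000 > 1.2 ⇒ ∉ W
candidate 5: n = (0, 1, -1, -1) → π⊥ ≈ (-1.4142, +1.0000); max(|x|,|y|,|x±y|/√2) = 1.7071 > 1.2 ⇒ ∉ W
candidate 6: n = (1, 1, 1, -1) → π⊥ ≈ (-0.4142, -1.0000); max(|x|,|y|,|x±y|/√2) = 1.0000 ≤ 1.2 ⇒ ∈ W
candidate 7: n = (1, 0, 1, 1) → π⊥ ≈ (+1.7071, -0.2929); max(|x|,|y|,|x±y|/√2) = 1.7071 > 1.2 ⇒ ∉ W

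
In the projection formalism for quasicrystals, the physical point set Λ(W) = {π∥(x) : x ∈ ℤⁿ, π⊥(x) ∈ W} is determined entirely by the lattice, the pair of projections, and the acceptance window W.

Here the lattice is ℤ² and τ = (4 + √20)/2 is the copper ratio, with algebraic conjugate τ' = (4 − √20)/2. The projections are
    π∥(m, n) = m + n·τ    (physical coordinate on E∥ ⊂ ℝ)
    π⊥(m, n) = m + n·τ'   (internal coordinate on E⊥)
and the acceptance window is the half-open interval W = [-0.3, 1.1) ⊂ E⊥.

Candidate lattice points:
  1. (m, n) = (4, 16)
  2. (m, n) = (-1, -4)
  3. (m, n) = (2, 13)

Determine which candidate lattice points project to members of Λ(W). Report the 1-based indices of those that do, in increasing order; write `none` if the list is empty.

1, 2

τ' = (4−√20)/2 ≈ -0.236068.
candidate 1: (m,n)=(4,16) → π∥ = 4+16·τ ≈ 71.777088, π⊥ = 4+16·τ' ≈ 0.222912 ∈ [-0.3, 1.1) ⇒ IN Λ
candidate 2: (m,n)=(-1,-4) → π∥ = -1-4·τ ≈ -17.944272, π⊥ = -1-4·τ' ≈ -0.055728 ∈ [-0.3, 1.1) ⇒ IN Λ
candidate 3: (m,n)=(2,13) → π∥ = 2+13·τ ≈ 57.068884, π⊥ = 2+13·τ' ≈ -1.068884 ∉ [-0.3, 1.1) ⇒ out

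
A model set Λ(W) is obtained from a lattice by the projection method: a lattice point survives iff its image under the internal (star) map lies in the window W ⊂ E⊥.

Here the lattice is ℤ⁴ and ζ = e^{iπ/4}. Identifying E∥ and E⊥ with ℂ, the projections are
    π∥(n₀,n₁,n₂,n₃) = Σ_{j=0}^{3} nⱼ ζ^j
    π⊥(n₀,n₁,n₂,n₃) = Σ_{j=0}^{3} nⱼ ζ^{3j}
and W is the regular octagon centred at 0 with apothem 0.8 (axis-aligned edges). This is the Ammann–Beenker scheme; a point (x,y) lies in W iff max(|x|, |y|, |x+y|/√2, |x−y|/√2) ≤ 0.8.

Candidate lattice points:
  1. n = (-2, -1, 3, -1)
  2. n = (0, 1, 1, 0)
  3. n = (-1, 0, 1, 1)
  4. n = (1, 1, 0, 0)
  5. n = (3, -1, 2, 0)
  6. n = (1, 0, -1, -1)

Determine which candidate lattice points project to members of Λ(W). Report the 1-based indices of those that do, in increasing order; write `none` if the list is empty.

Internal map: ζ^{3j} for j=0..3 gives (1,0), (−√2/2,√2/2), (0,−1), (√2/2,√2/2).
#1 (-2, -1, 3, -1): internal (-2.00000, -4.41421); octagon support 4.53553 vs apothem 0.8 → ∉ W
#2 (0, 1, 1, 0): internal (-0.70711, -0.29289); octagon support 0.70711 vs apothem 0.8 → ∈ W
#3 (-1, 0, 1, 1): internal (-0.29289, -0.29289); octagon support 0.41421 vs apothem 0.8 → ∈ W
#4 (1, 1, 0, 0): internal (0.29289, 0.70711); octagon support 0.70711 vs apothem 0.8 → ∈ W
#5 (3, -1, 2, 0): internal (3.70711, -2.70711); octagon support 4.53553 vs apothem 0.8 → ∉ W
#6 (1, 0, -1, -1): internal (0.29289, 0.29289); octagon support 0.41421 vs apothem 0.8 → ∈ W

2, 3, 4, 6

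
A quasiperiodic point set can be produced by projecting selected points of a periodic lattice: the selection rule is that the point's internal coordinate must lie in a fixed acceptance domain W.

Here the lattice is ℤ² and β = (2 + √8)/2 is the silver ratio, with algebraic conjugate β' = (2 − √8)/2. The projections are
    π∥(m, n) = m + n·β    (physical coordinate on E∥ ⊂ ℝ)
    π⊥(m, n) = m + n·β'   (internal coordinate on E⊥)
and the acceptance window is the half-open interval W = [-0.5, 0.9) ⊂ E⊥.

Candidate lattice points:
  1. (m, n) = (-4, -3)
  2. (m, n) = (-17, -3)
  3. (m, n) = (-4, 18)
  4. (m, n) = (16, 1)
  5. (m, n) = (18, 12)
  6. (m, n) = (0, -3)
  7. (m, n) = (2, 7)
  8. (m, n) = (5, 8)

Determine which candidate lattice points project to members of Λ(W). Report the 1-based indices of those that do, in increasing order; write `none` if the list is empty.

Compute β' = (2−√8)/2 = -0.41421, so π⊥(m,n) = m -0.41421·n.
[1] lift (-4,-3): star map gives -2.75736; window check -0.5 ≤ -2.75736 < 0.9 is false → out
[2] lift (-17,-3): star map gives -15.75736; window check -0.5 ≤ -15.75736 < 0.9 is false → out
[3] lift (-4,18): star map gives -11.45584; window check -0.5 ≤ -11.45584 < 0.9 is false → out
[4] lift (16,1): star map gives 15.58579; window check -0.5 ≤ 15.58579 < 0.9 is false → out
[5] lift (18,12): star map gives 13.02944; window check -0.5 ≤ 13.02944 < 0.9 is false → out
[6] lift (0,-3): star map gives 1.24264; window check -0.5 ≤ 1.24264 < 0.9 is false → out
[7] lift (2,7): star map gives -0.89949; window check -0.5 ≤ -0.89949 < 0.9 is false → out
[8] lift (5,8): star map gives 1.68629; window check -0.5 ≤ 1.68629 < 0.9 is false → out

none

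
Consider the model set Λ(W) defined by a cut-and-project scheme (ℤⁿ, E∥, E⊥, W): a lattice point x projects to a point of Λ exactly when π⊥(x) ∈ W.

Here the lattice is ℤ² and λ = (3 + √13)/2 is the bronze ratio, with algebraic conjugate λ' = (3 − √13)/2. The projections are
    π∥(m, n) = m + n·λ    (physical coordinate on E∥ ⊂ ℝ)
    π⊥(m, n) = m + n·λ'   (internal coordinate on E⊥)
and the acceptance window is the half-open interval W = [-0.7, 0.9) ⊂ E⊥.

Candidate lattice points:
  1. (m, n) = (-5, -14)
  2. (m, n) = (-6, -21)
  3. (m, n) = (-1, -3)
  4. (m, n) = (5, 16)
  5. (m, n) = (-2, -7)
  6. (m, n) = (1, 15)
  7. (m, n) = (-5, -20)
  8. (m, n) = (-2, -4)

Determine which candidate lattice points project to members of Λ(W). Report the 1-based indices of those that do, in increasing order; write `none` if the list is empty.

Numerically λ ≈ 3.302776 and λ' = −1/λ ≈ -0.302776.
candidate 1: (m,n)=(-5,-14) → π∥ = -5-14·λ ≈ -51.238859, π⊥ = -5-14·λ' ≈ -0.761141 ∉ [-0.7, 0.9) ⇒ out
candidate 2: (m,n)=(-6,-21) → π∥ = -6-21·λ ≈ -75.358288, π⊥ = -6-21·λ' ≈ 0.358288 ∈ [-0.7, 0.9) ⇒ IN Λ
candidate 3: (m,n)=(-1,-3) → π∥ = -1-3·λ ≈ -10.908327, π⊥ = -1-3·λ' ≈ -0.091673 ∈ [-0.7, 0.9) ⇒ IN Λ
candidate 4: (m,n)=(5,16) → π∥ = 5+16·λ ≈ 57.844410, π⊥ = 5+16·λ' ≈ 0.155590 ∈ [-0.7, 0.9) ⇒ IN Λ
candidate 5: (m,n)=(-2,-7) → π∥ = -2-7·λ ≈ -25.119429, π⊥ = -2-7·λ' ≈ 0.119429 ∈ [-0.7, 0.9) ⇒ IN Λ
candidate 6: (m,n)=(1,15) → π∥ = 1+15·λ ≈ 50.541635, π⊥ = 1+15·λ' ≈ -3.541635 ∉ [-0.7, 0.9) ⇒ out
candidate 7: (m,n)=(-5,-20) → π∥ = -5-20·λ ≈ -71.055513, π⊥ = -5-20·λ' ≈ 1.055513 ∉ [-0.7, 0.9) ⇒ out
candidate 8: (m,n)=(-2,-4) → π∥ = -2-4·λ ≈ -15.211103, π⊥ = -2-4·λ' ≈ -0.788897 ∉ [-0.7, 0.9) ⇒ out

2, 3, 4, 5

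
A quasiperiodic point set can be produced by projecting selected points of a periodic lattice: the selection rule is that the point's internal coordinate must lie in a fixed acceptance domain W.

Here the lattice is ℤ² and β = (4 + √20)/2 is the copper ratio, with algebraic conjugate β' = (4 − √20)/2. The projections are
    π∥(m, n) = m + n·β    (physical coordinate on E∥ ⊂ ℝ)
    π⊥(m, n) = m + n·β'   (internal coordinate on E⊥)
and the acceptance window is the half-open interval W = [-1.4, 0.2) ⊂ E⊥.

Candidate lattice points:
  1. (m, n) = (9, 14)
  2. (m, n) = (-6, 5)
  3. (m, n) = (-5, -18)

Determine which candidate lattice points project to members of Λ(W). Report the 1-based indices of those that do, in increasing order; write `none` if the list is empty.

3

Compute β' = (4−√20)/2 = -0.23607, so π⊥(m,n) = m -0.23607·n.
candidate 1: (m,n)=(9,14) → π∥ = 9+14·β ≈ 68.30495, π⊥ = 9+14·β' ≈ 5.69505 ∉ [-1.4, 0.2) ⇒ out
candidate 2: (m,n)=(-6,5) → π∥ = -6+5·β ≈ 15.18034, π⊥ = -6+5·β' ≈ -7.18034 ∉ [-1.4, 0.2) ⇒ out
candidate 3: (m,n)=(-5,-18) → π∥ = -5-18·β ≈ -81.24922, π⊥ = -5-18·β' ≈ -0.75078 ∈ [-1.4, 0.2) ⇒ IN Λ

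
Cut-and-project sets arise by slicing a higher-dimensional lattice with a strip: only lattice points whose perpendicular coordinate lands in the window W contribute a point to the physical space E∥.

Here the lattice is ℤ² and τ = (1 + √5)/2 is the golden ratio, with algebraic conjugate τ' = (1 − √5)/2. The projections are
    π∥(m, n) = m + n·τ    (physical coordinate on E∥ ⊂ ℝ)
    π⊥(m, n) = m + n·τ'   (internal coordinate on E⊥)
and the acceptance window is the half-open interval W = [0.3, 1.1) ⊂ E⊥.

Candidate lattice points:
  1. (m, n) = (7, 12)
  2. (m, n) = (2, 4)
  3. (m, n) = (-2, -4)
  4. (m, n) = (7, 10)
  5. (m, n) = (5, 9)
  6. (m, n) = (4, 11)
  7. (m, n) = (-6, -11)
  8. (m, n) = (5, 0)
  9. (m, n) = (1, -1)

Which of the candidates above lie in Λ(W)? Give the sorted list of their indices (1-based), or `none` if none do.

Numerically τ ≈ 1.618034 and τ' = −1/τ ≈ -0.618034.
candidate 1: (m,n)=(7,12) → π∥ = 7+12·τ ≈ 26.416408, π⊥ = 7+12·τ' ≈ -0.416408 ∉ [0.3, 1.1) ⇒ out
candidate 2: (m,n)=(2,4) → π∥ = 2+4·τ ≈ 8.472136, π⊥ = 2+4·τ' ≈ -0.472136 ∉ [0.3, 1.1) ⇒ out
candidate 3: (m,n)=(-2,-4) → π∥ = -2-4·τ ≈ -8.472136, π⊥ = -2-4·τ' ≈ 0.472136 ∈ [0.3, 1.1) ⇒ IN Λ
candidate 4: (m,n)=(7,10) → π∥ = 7+10·τ ≈ 23.180340, π⊥ = 7+10·τ' ≈ 0.819660 ∈ [0.3, 1.1) ⇒ IN Λ
candidate 5: (m,n)=(5,9) → π∥ = 5+9·τ ≈ 19.562306, π⊥ = 5+9·τ' ≈ -0.562306 ∉ [0.3, 1.1) ⇒ out
candidate 6: (m,n)=(4,11) → π∥ = 4+11·τ ≈ 21.798374, π⊥ = 4+11·τ' ≈ -2.798374 ∉ [0.3, 1.1) ⇒ out
candidate 7: (m,n)=(-6,-11) → π∥ = -6-11·τ ≈ -23.798374, π⊥ = -6-11·τ' ≈ 0.798374 ∈ [0.3, 1.1) ⇒ IN Λ
candidate 8: (m,n)=(5,0) → π∥ = 5+0·τ ≈ 5.000000, π⊥ = 5+0·τ' ≈ 5.000000 ∉ [0.3, 1.1) ⇒ out
candidate 9: (m,n)=(1,-1) → π∥ = 1-1·τ ≈ -0.618034, π⊥ = 1-1·τ' ≈ 1.618034 ∉ [0.3, 1.1) ⇒ out

3, 4, 7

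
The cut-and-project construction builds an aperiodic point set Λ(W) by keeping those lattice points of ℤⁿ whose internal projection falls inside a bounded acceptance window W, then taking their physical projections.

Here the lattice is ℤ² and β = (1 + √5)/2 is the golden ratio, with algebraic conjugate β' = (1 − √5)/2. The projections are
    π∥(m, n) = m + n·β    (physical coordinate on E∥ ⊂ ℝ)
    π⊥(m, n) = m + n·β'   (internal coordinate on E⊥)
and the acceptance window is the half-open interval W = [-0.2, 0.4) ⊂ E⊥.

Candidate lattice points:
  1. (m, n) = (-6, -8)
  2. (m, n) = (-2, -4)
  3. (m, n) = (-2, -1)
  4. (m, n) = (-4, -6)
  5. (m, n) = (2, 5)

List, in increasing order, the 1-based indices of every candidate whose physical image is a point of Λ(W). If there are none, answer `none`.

none

β' = (1−√5)/2 ≈ -0.6180.
#1 (-6,-8): internal coord -6 + (-8)·β' = -1.0557; -1.0557 ∉ [-0.2, 0.4) → out
#2 (-2,-4): internal coord -2 + (-4)·β' = +0.4721; +0.4721 ∉ [-0.2, 0.4) → out
#3 (-2,-1): internal coord -2 + (-1)·β' = -1.3820; -1.3820 ∉ [-0.2, 0.4) → out
#4 (-4,-6): internal coord -4 + (-6)·β' = -0.2918; -0.2918 ∉ [-0.2, 0.4) → out
#5 (2,5): internal coord 2 + (5)·β' = -1.0902; -1.0902 ∉ [-0.2, 0.4) → out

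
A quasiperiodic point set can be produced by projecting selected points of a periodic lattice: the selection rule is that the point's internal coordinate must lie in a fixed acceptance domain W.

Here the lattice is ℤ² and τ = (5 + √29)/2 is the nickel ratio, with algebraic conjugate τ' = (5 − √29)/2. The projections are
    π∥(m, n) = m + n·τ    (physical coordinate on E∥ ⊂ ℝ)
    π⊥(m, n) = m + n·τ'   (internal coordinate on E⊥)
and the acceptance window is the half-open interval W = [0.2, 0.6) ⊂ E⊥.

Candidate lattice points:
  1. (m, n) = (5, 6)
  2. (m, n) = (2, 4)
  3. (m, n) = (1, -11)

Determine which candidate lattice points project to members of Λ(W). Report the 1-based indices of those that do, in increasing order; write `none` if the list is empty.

none

Numerically τ ≈ 5.192582 and τ' = −1/τ ≈ -0.192582.
candidate 1: (m,n)=(5,6) → π∥ = 5+6·τ ≈ 36.155494, π⊥ = 5+6·τ' ≈ 3.844506 ∉ [0.2, 0.6) ⇒ out
candidate 2: (m,n)=(2,4) → π∥ = 2+4·τ ≈ 22.770330, π⊥ = 2+4·τ' ≈ 1.229670 ∉ [0.2, 0.6) ⇒ out
candidate 3: (m,n)=(1,-11) → π∥ = 1-11·τ ≈ -56.118406, π⊥ = 1-11·τ' ≈ 3.118406 ∉ [0.2, 0.6) ⇒ out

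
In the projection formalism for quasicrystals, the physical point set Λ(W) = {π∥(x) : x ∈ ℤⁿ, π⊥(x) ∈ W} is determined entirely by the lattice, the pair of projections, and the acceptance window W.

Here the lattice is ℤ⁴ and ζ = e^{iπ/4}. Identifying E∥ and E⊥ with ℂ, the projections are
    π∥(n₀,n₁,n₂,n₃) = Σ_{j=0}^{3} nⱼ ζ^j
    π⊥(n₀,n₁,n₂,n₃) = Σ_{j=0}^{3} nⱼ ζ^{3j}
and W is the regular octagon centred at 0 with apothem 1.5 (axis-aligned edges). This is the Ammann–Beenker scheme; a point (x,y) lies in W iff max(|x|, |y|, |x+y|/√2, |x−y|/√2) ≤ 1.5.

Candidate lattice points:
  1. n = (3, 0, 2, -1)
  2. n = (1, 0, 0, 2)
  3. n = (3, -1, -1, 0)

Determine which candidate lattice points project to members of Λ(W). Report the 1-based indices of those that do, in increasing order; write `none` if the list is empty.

none

π⊥(n) = n₀ + n₁ζ³ + n₂ζ⁶ + n₃ζ⁹ where ζ = e^{iπ/4}.
candidate 1: n = (3, 0, 2, -1) → π⊥ ≈ (+2.29289, -2.70711); max(|x|,|y|,|x±y|/√2) = 3.53553 > 1.5 ⇒ ∉ W
candidate 2: n = (1, 0, 0, 2) → π⊥ ≈ (+2.41421, +1.41421); max(|x|,|y|,|x±y|/√2) = 2.70711 > 1.5 ⇒ ∉ W
candidate 3: n = (3, -1, -1, 0) → π⊥ ≈ (+3.70711, +0.29289); max(|x|,|y|,|x±y|/√2) = 3.70711 > 1.5 ⇒ ∉ W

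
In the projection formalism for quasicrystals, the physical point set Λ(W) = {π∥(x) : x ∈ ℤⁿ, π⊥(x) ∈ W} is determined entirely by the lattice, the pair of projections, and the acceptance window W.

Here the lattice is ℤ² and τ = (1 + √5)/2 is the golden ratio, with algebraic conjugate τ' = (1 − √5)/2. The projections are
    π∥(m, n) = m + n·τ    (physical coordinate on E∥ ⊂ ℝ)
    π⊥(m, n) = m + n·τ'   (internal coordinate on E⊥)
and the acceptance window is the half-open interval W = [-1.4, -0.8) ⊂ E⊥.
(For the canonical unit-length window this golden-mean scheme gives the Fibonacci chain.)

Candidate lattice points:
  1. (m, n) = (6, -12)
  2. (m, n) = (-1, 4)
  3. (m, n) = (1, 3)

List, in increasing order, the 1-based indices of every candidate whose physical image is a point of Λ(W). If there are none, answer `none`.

Numerically τ ≈ 1.618034 and τ' = −1/τ ≈ -0.618034.
[1] lift (6,-12): star map gives 13.416408; window check -1.4 ≤ 13.416408 < -0.8 is false → out
[2] lift (-1,4): star map gives -3.472136; window check -1.4 ≤ -3.472136 < -0.8 is false → out
[3] lift (1,3): star map gives -0.854102; window check -1.4 ≤ -0.854102 < -0.8 is true → IN Λ

3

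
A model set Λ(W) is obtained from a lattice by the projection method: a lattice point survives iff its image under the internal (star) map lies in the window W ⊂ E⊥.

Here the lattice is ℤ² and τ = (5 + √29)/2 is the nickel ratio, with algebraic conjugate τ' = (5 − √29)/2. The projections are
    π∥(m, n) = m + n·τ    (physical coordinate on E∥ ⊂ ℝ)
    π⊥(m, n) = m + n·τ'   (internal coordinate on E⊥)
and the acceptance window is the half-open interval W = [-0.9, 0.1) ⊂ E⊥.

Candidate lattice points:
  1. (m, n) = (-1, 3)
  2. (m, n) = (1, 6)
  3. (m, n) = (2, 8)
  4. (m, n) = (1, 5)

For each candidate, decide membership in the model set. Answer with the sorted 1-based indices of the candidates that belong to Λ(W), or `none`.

2, 4

Numerically τ ≈ 5.19258 and τ' = −1/τ ≈ -0.19258.
#1 (-1,3): internal coord -1 + (3)·τ' = -1.57775; -1.57775 ∉ [-0.9, 0.1) → out
#2 (1,6): internal coord 1 + (6)·τ' = -0.15549; -0.15549 ∈ [-0.9, 0.1) → IN Λ
#3 (2,8): internal coord 2 + (8)·τ' = +0.45934; +0.45934 ∉ [-0.9, 0.1) → out
#4 (1,5): internal coord 1 + (5)·τ' = +0.03709; +0.03709 ∈ [-0.9, 0.1) → IN Λ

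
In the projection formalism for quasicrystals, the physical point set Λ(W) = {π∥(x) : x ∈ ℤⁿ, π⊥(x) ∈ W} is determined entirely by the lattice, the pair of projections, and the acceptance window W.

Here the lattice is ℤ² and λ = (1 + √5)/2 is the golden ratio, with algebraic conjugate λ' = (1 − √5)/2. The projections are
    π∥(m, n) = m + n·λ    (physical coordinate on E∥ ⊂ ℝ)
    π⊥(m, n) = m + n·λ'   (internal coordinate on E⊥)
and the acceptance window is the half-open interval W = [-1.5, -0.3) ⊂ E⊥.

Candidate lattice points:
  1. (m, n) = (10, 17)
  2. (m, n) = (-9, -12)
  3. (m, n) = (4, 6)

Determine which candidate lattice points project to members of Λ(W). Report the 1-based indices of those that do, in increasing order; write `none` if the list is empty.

1

λ' = (1−√5)/2 ≈ -0.6180.
[1] lift (10,17): star map gives -0.5066; window check -1.5 ≤ -0.5066 < -0.3 is true → IN Λ
[2] lift (-9,-12): star map gives -1.5836; window check -1.5 ≤ -1.5836 < -0.3 is false → out
[3] lift (4,6): star map gives 0.2918; window check -1.5 ≤ 0.2918 < -0.3 is false → out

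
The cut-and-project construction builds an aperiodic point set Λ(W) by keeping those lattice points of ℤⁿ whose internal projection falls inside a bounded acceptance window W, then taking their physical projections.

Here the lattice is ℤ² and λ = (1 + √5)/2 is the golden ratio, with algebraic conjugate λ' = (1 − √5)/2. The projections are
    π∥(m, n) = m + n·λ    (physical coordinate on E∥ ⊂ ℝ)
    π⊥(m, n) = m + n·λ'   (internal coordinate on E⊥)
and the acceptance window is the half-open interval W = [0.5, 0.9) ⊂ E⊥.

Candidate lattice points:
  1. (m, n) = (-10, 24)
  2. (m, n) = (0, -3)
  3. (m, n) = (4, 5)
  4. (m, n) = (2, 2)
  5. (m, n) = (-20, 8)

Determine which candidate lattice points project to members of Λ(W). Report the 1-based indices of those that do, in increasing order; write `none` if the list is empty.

4

λ' = (1−√5)/2 ≈ -0.618034.
[1] lift (-10,24): star map gives -24.832816; window check 0.5 ≤ -24.832816 < 0.9 is false → out
[2] lift (0,-3): star map gives 1.854102; window check 0.5 ≤ 1.854102 < 0.9 is false → out
[3] lift (4,5): star map gives 0.909830; window check 0.5 ≤ 0.909830 < 0.9 is false → out
[4] lift (2,2): star map gives 0.763932; window check 0.5 ≤ 0.763932 < 0.9 is true → IN Λ
[5] lift (-20,8): star map gives -24.944272; window check 0.5 ≤ -24.944272 < 0.9 is false → out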